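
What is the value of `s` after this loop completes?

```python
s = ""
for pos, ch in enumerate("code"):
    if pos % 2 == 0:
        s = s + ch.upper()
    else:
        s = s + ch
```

Let's trace through this code step by step.

Initialize: s = ''
Entering loop: for pos, ch in enumerate("code"):
After iteration 1: pos = 0, ch = 'c', s = 'C'
After iteration 2: pos = 1, ch = 'o', s = 'Co'
After iteration 3: pos = 2, ch = 'd', s = 'CoD'
After iteration 4: pos = 3, ch = 'e', s = 'CoDe'
Loop ends.

Final answer: 'CoDe'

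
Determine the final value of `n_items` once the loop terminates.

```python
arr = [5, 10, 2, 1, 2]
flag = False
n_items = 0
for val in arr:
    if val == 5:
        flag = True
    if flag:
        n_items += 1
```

Let's trace through this code step by step.

Initialize: arr = [5, 10, 2, 1, 2]
Initialize: flag = False
Initialize: n_items = 0
Entering loop: for val in arr:
After iteration 1: val = 5, flag = True, n_items = 1
After iteration 2: val = 10, flag = True, n_items = 2
After iteration 3: val = 2, flag = True, n_items = 3
After iteration 4: val = 1, flag = True, n_items = 4
After iteration 5: val = 2, flag = True, n_items = 5
Loop ends.

Final answer: 5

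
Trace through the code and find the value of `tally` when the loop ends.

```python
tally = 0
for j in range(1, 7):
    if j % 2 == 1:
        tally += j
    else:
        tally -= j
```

Let's trace through this code step by step.

Initialize: tally = 0
Entering loop: for j in range(1, 7):
After iteration 1: j = 1, tally = 1
After iteration 2: j = 2, tally = -1
After iteration 3: j = 3, tally = 2
After iteration 4: j = 4, tally = -2
After iteration 5: j = 5, tally = 3
After iteration 6: j = 6, tally = -3
Loop ends.

Final answer: -3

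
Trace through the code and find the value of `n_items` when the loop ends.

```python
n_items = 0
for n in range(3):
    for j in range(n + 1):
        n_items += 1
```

Let's trace through this code step by step.

Initialize: n_items = 0
Entering loop: for n in range(3):
After iteration 1: n = 0, n_items = 1, j = 0
After iteration 2: n = 1, n_items = 3, j = 1
After iteration 3: n = 2, n_items = 6, j = 2
Loop ends.

Final answer: 6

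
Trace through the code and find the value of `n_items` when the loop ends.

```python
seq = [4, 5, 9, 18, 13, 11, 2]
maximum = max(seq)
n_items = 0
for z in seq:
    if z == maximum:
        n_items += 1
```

Let's trace through this code step by step.

Initialize: seq = [4, 5, 9, 18, 13, 11, 2]
Initialize: maximum = 18
Initialize: n_items = 0
Entering loop: for z in seq:
After iteration 1: z = 4, n_items = 0
After iteration 2: z = 5, n_items = 0
After iteration 3: z = 9, n_items = 0
After iteration 4: z = 18, n_items = 1
After iteration 5: z = 13, n_items = 1
After iteration 6: z = 11, n_items = 1
After iteration 7: z = 2, n_items = 1
Loop ends.

Final answer: 1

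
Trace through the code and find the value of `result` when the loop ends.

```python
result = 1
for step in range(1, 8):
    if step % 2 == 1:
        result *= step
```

Let's trace through this code step by step.

Initialize: result = 1
Entering loop: for step in range(1, 8):
After iteration 1: step = 1, result = 1
After iteration 2: step = 2, result = 1
After iteration 3: step = 3, result = 3
After iteration 4: step = 4, result = 3
After iteration 5: step = 5, result = 15
After iteration 6: step = 6, result = 15
After iteration 7: step = 7, result = 105
Loop ends.

Final answer: 105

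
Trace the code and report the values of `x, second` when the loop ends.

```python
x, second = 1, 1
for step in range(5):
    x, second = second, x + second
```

Let's trace through this code step by step.

Initialize: x = 1
Initialize: second = 1
Entering loop: for step in range(5):
After iteration 1: step = 0, x = 1, second = 2
After iteration 2: step = 1, x = 2, second = 3
After iteration 3: step = 2, x = 3, second = 5
After iteration 4: step = 3, x = 5, second = 8
After iteration 5: step = 4, x = 8, second = 13
Loop ends.

Final answer: 8, 13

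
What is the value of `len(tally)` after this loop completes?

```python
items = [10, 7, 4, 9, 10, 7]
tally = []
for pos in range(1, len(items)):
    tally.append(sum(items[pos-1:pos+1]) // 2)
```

Let's trace through this code step by step.

Initialize: items = [10, 7, 4, 9, 10, 7]
Initialize: tally = []
Entering loop: for pos in range(1, len(items)):
After iteration 1: pos = 1, tally = [8]
After iteration 2: pos = 2, tally = [8, 5]
After iteration 3: pos = 3, tally = [8, 5, 6]
After iteration 4: pos = 4, tally = [8, 5, 6, 9]
After iteration 5: pos = 5, tally = [8, 5, 6, 9, 8]
Loop ends.
len(tally) = 5

Final answer: 5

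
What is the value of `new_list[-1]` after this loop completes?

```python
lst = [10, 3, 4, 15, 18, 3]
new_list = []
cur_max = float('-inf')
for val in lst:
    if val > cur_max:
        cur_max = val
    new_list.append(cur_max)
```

Let's trace through this code step by step.

Initialize: lst = [10, 3, 4, 15, 18, 3]
Initialize: new_list = []
Initialize: cur_max = -inf
Entering loop: for val in lst:
After iteration 1: val = 10, new_list = [10], cur_max = 10
After iteration 2: val = 3, new_list = [10, 10], cur_max = 10
After iteration 3: val = 4, new_list = [10, 10, 10], cur_max = 10
After iteration 4: val = 15, new_list = [10, 10, 10, 15], cur_max = 15
After iteration 5: val = 18, new_list = [10, 10, 10, 15, 18], cur_max = 18
After iteration 6: val = 3, new_list = [10, 10, 10, 15, 18, 18], cur_max = 18
Loop ends.
new_list[-1] = 18

Final answer: 18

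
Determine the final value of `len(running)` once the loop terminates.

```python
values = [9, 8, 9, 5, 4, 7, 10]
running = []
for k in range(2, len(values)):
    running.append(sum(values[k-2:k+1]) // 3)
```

Let's trace through this code step by step.

Initialize: values = [9, 8, 9, 5, 4, 7, 10]
Initialize: running = []
Entering loop: for k in range(2, len(values)):
After iteration 1: k = 2, running = [8]
After iteration 2: k = 3, running = [8, 7]
After iteration 3: k = 4, running = [8, 7, 6]
After iteration 4: k = 5, running = [8, 7, 6, 5]
After iteration 5: k = 6, running = [8, 7, 6, 5, 7]
Loop ends.
len(running) = 5

Final answer: 5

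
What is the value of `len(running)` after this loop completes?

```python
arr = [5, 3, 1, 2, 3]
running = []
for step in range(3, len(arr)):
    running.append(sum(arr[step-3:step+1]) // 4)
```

Let's trace through this code step by step.

Initialize: arr = [5, 3, 1, 2, 3]
Initialize: running = []
Entering loop: for step in range(3, len(arr)):
After iteration 1: step = 3, running = [2]
After iteration 2: step = 4, running = [2, 2]
Loop ends.
len(running) = 2

Final answer: 2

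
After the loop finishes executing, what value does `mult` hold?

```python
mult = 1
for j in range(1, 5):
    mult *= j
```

Let's trace through this code step by step.

Initialize: mult = 1
Entering loop: for j in range(1, 5):
After iteration 1: j = 1, mult = 1
After iteration 2: j = 2, mult = 2
After iteration 3: j = 3, mult = 6
After iteration 4: j = 4, mult = 24
Loop ends.

Final answer: 24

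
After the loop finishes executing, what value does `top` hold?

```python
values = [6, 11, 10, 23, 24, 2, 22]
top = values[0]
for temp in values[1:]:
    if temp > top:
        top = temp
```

Let's trace through this code step by step.

Initialize: values = [6, 11, 10, 23, 24, 2, 22]
Initialize: top = 6
Entering loop: for temp in values[1:]:
After iteration 1: temp = 11, top = 11
After iteration 2: temp = 10, top = 11
After iteration 3: temp = 23, top = 23
After iteration 4: temp = 24, top = 24
After iteration 5: temp = 2, top = 24
After iteration 6: temp = 22, top = 24
Loop ends.

Final answer: 24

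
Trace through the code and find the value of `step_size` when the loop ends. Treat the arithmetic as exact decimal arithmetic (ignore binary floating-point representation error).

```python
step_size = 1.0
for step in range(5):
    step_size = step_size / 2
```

Let's trace through this code step by step.

Initialize: step_size = 1.0
Entering loop: for step in range(5):
After iteration 1: step = 0, step_size = 0.5
After iteration 2: step = 1, step_size = 0.25
After iteration 3: step = 2, step_size = 0.125
After iteration 4: step = 3, step_size = 0.0625
After iteration 5: step = 4, step_size = 0.03125
Loop ends.

Final answer: 0.03125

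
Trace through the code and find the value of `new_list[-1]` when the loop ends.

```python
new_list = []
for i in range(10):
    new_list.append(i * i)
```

Let's trace through this code step by step.

Initialize: new_list = []
Entering loop: for i in range(10):
After iteration 1: i = 0, new_list = [0]
After iteration 2: i = 1, new_list = [0, 1]
After iteration 3: i = 2, new_list = [0, 1, 4]
After iteration 4: i = 3, new_list = [0, 1, 4, 9]
After iteration 5: i = 4, new_list = [0, 1, 4, 9, 16]
After iteration 6: i = 5, new_list = [0, 1, 4, 9, 16, 25]
After iteration 7: i = 6, new_list = [0, 1, 4, 9, 16, 25, 36]
After iteration 8: i = 7, new_list = [0, 1, 4, 9, 16, 25, 36, 49]
After iteration 9: i = 8, new_list = [0, 1, 4, 9, 16, 25, 36, 49, 64]
After iteration 10: i = 9, new_list = [0, 1, 4, 9, 16, 25, 36, 49, 64, 81]
Loop ends.
new_list[-1] = 81

Final answer: 81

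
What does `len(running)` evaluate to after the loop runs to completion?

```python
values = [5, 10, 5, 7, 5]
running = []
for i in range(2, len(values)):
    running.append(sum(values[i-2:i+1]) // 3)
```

Let's trace through this code step by step.

Initialize: values = [5, 10, 5, 7, 5]
Initialize: running = []
Entering loop: for i in range(2, len(values)):
After iteration 1: i = 2, running = [6]
After iteration 2: i = 3, running = [6, 7]
After iteration 3: i = 4, running = [6, 7, 5]
Loop ends.
len(running) = 3

Final answer: 3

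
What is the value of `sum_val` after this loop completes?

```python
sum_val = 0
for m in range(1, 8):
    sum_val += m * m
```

Let's trace through this code step by step.

Initialize: sum_val = 0
Entering loop: for m in range(1, 8):
After iteration 1: m = 1, sum_val = 1
After iteration 2: m = 2, sum_val = 5
After iteration 3: m = 3, sum_val = 14
After iteration 4: m = 4, sum_val = 30
After iteration 5: m = 5, sum_val = 55
After iteration 6: m = 6, sum_val = 91
After iteration 7: m = 7, sum_val = 140
Loop ends.

Final answer: 140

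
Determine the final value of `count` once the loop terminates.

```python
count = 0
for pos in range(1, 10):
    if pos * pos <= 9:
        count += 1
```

Let's trace through this code step by step.

Initialize: count = 0
Entering loop: for pos in range(1, 10):
After iteration 1: pos = 1, count = 1
After iteration 2: pos = 2, count = 2
After iteration 3: pos = 3, count = 3
After iteration 4: pos = 4, count = 3
After iteration 5: pos = 5, count = 3
After iteration 6: pos = 6, count = 3
After iteration 7: pos = 7, count = 3
After iteration 8: pos = 8, count = 3
After iteration 9: pos = 9, count = 3
Loop ends.

Final answer: 3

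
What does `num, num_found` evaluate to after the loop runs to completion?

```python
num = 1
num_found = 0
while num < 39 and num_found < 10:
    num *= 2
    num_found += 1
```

Let's trace through this code step by step.

Initialize: num = 1
Initialize: num_found = 0
Entering loop: while num < 39 and num_found < 10:
After iteration 1: num = 2, num_found = 1
After iteration 2: num = 4, num_found = 2
After iteration 3: num = 8, num_found = 3
After iteration 4: num = 16, num_found = 4
After iteration 5: num = 32, num_found = 5
After iteration 6: num = 64, num_found = 6
Loop ends.

Final answer: 64, 6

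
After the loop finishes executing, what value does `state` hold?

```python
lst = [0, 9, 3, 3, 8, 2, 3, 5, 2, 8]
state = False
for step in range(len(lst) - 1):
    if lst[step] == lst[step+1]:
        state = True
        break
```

Let's trace through this code step by step.

Initialize: lst = [0, 9, 3, 3, 8, 2, 3, 5, 2, 8]
Initialize: state = False
Entering loop: for step in range(len(lst) - 1):
After iteration 1: step = 0, state = False
After iteration 2: step = 1, state = False
After iteration 3: step = 2, state = True
Loop ends.

Final answer: True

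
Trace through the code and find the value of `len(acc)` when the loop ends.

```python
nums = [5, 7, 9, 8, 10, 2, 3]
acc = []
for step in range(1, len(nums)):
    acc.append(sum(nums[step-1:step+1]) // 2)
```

Let's trace through this code step by step.

Initialize: nums = [5, 7, 9, 8, 10, 2, 3]
Initialize: acc = []
Entering loop: for step in range(1, len(nums)):
After iteration 1: step = 1, acc = [6]
After iteration 2: step = 2, acc = [6, 8]
After iteration 3: step = 3, acc = [6, 8, 8]
After iteration 4: step = 4, acc = [6, 8, 8, 9]
After iteration 5: step = 5, acc = [6, 8, 8, 9, 6]
After iteration 6: step = 6, acc = [6, 8, 8, 9, 6, 2]
Loop ends.
len(acc) = 6

Final answer: 6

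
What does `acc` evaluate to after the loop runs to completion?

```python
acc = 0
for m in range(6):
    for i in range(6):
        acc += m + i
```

Let's trace through this code step by step.

Initialize: acc = 0
Entering loop: for m in range(6):
After iteration 1: m = 0, acc = 15
After iteration 2: m = 1, acc = 36
After iteration 3: m = 2, acc = 63
After iteration 4: m = 3, acc = 96
After iteration 5: m = 4, acc = 135
After iteration 6: m = 5, acc = 180
Loop ends.

Final answer: 180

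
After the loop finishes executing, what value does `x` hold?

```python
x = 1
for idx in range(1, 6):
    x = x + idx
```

Let's trace through this code step by step.

Initialize: x = 1
Entering loop: for idx in range(1, 6):
After iteration 1: idx = 1, x = 2
After iteration 2: idx = 2, x = 4
After iteration 3: idx = 3, x = 7
After iteration 4: idx = 4, x = 11
After iteration 5: idx = 5, x = 16
Loop ends.

Final answer: 16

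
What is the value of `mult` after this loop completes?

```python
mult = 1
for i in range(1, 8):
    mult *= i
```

Let's trace through this code step by step.

Initialize: mult = 1
Entering loop: for i in range(1, 8):
After iteration 1: i = 1, mult = 1
After iteration 2: i = 2, mult = 2
After iteration 3: i = 3, mult = 6
After iteration 4: i = 4, mult = 24
After iteration 5: i = 5, mult = 120
After iteration 6: i = 6, mult = 720
After iteration 7: i = 7, mult = 5040
Loop ends.

Final answer: 5040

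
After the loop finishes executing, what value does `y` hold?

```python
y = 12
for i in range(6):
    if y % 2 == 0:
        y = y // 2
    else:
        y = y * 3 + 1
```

Let's trace through this code step by step.

Initialize: y = 12
Entering loop: for i in range(6):
After iteration 1: i = 0, y = 6
After iteration 2: i = 1, y = 3
After iteration 3: i = 2, y = 10
After iteration 4: i = 3, y = 5
After iteration 5: i = 4, y = 16
After iteration 6: i = 5, y = 8
Loop ends.

Final answer: 8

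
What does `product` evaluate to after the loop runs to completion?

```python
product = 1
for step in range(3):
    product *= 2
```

Let's trace through this code step by step.

Initialize: product = 1
Entering loop: for step in range(3):
After iteration 1: step = 0, product = 2
After iteration 2: step = 1, product = 4
After iteration 3: step = 2, product = 8
Loop ends.

Final answer: 8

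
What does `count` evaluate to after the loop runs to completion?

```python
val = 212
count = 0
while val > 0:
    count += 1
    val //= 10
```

Let's trace through this code step by step.

Initialize: val = 212
Initialize: count = 0
Entering loop: while val > 0:
After iteration 1: val = 21, count = 1
After iteration 2: val = 2, count = 2
After iteration 3: val = 0, count = 3
Loop ends.

Final answer: 3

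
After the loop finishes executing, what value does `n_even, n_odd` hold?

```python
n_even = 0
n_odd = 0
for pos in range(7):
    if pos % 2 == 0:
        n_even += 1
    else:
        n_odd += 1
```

Let's trace through this code step by step.

Initialize: n_even = 0
Initialize: n_odd = 0
Entering loop: for pos in range(7):
After iteration 1: pos = 0, n_even = 1, n_odd = 0
After iteration 2: pos = 1, n_even = 1, n_odd = 1
After iteration 3: pos = 2, n_even = 2, n_odd = 1
After iteration 4: pos = 3, n_even = 2, n_odd = 2
After iteration 5: pos = 4, n_even = 3, n_odd = 2
After iteration 6: pos = 5, n_even = 3, n_odd = 3
After iteration 7: pos = 6, n_even = 4, n_odd = 3
Loop ends.

Final answer: 4, 3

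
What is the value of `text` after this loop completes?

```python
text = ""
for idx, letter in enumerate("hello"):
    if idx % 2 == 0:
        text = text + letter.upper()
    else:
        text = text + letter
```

Let's trace through this code step by step.

Initialize: text = ''
Entering loop: for idx, letter in enumerate("hello"):
After iteration 1: idx = 0, letter = 'h', text = 'H'
After iteration 2: idx = 1, letter = 'e', text = 'He'
After iteration 3: idx = 2, letter = 'l', text = 'HeL'
After iteration 4: idx = 3, letter = 'l', text = 'HeLl'
After iteration 5: idx = 4, letter = 'o', text = 'HeLlO'
Loop ends.

Final answer: 'HeLlO'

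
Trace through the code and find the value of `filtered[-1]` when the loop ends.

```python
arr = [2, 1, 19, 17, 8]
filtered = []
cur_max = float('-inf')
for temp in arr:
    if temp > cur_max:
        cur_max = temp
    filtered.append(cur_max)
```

Let's trace through this code step by step.

Initialize: arr = [2, 1, 19, 17, 8]
Initialize: filtered = []
Initialize: cur_max = -inf
Entering loop: for temp in arr:
After iteration 1: temp = 2, filtered = [2], cur_max = 2
After iteration 2: temp = 1, filtered = [2, 2], cur_max = 2
After iteration 3: temp = 19, filtered = [2, 2, 19], cur_max = 19
After iteration 4: temp = 17, filtered = [2, 2, 19, 19], cur_max = 19
After iteration 5: temp = 8, filtered = [2, 2, 19, 19, 19], cur_max = 19
Loop ends.
filtered[-1] = 19

Final answer: 19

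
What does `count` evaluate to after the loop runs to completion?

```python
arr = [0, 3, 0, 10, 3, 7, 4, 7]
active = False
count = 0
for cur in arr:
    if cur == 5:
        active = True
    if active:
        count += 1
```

Let's trace through this code step by step.

Initialize: arr = [0, 3, 0, 10, 3, 7, 4, 7]
Initialize: active = False
Initialize: count = 0
Entering loop: for cur in arr:
After iteration 1: cur = 0, count = 0
After iteration 2: cur = 3, count = 0
After iteration 3: cur = 0, count = 0
After iteration 4: cur = 10, count = 0
After iteration 5: cur = 3, count = 0
After iteration 6: cur = 7, count = 0
After iteration 7: cur = 4, count = 0
After iteration 8: cur = 7, count = 0
Loop ends.

Final answer: 0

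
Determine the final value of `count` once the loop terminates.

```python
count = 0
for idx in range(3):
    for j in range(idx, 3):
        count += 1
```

Let's trace through this code step by step.

Initialize: count = 0
Entering loop: for idx in range(3):
After iteration 1: idx = 0, count = 3
After iteration 2: idx = 1, count = 5
After iteration 3: idx = 2, count = 6
Loop ends.

Final answer: 6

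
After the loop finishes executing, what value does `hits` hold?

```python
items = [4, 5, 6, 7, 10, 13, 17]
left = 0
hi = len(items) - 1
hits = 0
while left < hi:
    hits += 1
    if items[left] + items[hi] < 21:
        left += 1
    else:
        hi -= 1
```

Let's trace through this code step by step.

Initialize: items = [4, 5, 6, 7, 10, 13, 17]
Initialize: left = 0
Initialize: hi = 6
Initialize: hits = 0
Entering loop: while left < hi:
After iteration 1: left = 0, hi = 5, hits = 1
After iteration 2: left = 1, hi = 5, hits = 2
After iteration 3: left = 2, hi = 5, hits = 3
After iteration 4: left = 3, hi = 5, hits = 4
After iteration 5: left = 4, hi = 5, hits = 5
After iteration 6: left = 4, hi = 4, hits = 6
Loop ends.

Final answer: 6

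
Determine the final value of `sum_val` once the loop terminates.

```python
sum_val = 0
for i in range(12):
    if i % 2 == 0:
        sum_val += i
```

Let's trace through this code step by step.

Initialize: sum_val = 0
Entering loop: for i in range(12):
After iteration 1: i = 0, sum_val = 0
After iteration 2: i = 1, sum_val = 0
After iteration 3: i = 2, sum_val = 2
After iteration 4: i = 3, sum_val = 2
After iteration 5: i = 4, sum_val = 6
After iteration 6: i = 5, sum_val = 6
After iteration 7: i = 6, sum_val = 12
After iteration 8: i = 7, sum_val = 12
After iteration 9: i = 8, sum_val = 20
After iteration 10: i = 9, sum_val = 20
After iteration 11: i = 10, sum_val = 30
After iteration 12: i = 11, sum_val = 30
Loop ends.

Final answer: 30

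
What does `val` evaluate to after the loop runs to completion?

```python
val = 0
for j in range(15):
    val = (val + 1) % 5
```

Let's trace through this code step by step.

Initialize: val = 0
Entering loop: for j in range(15):
After iteration 1: j = 0, val = 1
After iteration 2: j = 1, val = 2
After iteration 3: j = 2, val = 3
After iteration 4: j = 3, val = 4
After iteration 5: j = 4, val = 0
After iteration 6: j = 5, val = 1
After iteration 7: j = 6, val = 2
After iteration 8: j = 7, val = 3
After iteration 9: j = 8, val = 4
After iteration 10: j = 9, val = 0
After iteration 11: j = 10, val = 1
After iteration 12: j = 11, val = 2
After iteration 13: j = 12, val = 3
After iteration 14: j = 13, val = 4
After iteration 15: j = 14, val = 0
Loop ends.

Final answer: 0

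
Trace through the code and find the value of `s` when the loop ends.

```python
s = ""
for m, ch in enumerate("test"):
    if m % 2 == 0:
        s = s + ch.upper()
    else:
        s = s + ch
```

Let's trace through this code step by step.

Initialize: s = ''
Entering loop: for m, ch in enumerate("test"):
After iteration 1: m = 0, ch = 't', s = 'T'
After iteration 2: m = 1, ch = 'e', s = 'Te'
After iteration 3: m = 2, ch = 's', s = 'TeS'
After iteration 4: m = 3, ch = 't', s = 'TeSt'
Loop ends.

Final answer: 'TeSt'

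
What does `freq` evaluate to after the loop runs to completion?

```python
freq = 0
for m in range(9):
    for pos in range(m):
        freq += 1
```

Let's trace through this code step by step.

Initialize: freq = 0
Entering loop: for m in range(9):
After iteration 1: m = 0, freq = 0
After iteration 2: m = 1, freq = 1, pos = 0
After iteration 3: m = 2, freq = 3, pos = 1
After iteration 4: m = 3, freq = 6, pos = 2
After iteration 5: m = 4, freq = 10, pos = 3
After iteration 6: m = 5, freq = 15, pos = 4
After iteration 7: m = 6, freq = 21, pos = 5
After iteration 8: m = 7, freq = 28, pos = 6
After iteration 9: m = 8, freq = 36, pos = 7
Loop ends.

Final answer: 36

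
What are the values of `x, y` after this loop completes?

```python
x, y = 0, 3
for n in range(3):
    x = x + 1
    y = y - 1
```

Let's trace through this code step by step.

Initialize: x = 0
Initialize: y = 3
Entering loop: for n in range(3):
After iteration 1: n = 0, x = 1, y = 2
After iteration 2: n = 1, x = 2, y = 1
After iteration 3: n = 2, x = 3, y = 0
Loop ends.

Final answer: 3, 0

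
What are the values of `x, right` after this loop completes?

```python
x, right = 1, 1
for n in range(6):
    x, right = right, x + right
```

Let's trace through this code step by step.

Initialize: x = 1
Initialize: right = 1
Entering loop: for n in range(6):
After iteration 1: n = 0, x = 1, right = 2
After iteration 2: n = 1, x = 2, right = 3
After iteration 3: n = 2, x = 3, right = 5
After iteration 4: n = 3, x = 5, right = 8
After iteration 5: n = 4, x = 8, right = 13
After iteration 6: n = 5, x = 13, right = 21
Loop ends.

Final answer: 13, 21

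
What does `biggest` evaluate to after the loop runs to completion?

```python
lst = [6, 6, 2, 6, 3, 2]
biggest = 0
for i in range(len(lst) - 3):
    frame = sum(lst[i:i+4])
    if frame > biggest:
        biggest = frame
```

Let's trace through this code step by step.

Initialize: lst = [6, 6, 2, 6, 3, 2]
Initialize: biggest = 0
Entering loop: for i in range(len(lst) - 3):
After iteration 1: i = 0, biggest = 20, frame = 20
After iteration 2: i = 1, biggest = 20, frame = 17
After iteration 3: i = 2, biggest = 20, frame = 13
Loop ends.

Final answer: 20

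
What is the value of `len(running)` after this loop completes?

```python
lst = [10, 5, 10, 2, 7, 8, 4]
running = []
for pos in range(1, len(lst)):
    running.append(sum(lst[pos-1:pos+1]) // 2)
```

Let's trace through this code step by step.

Initialize: lst = [10, 5, 10, 2, 7, 8, 4]
Initialize: running = []
Entering loop: for pos in range(1, len(lst)):
After iteration 1: pos = 1, running = [7]
After iteration 2: pos = 2, running = [7, 7]
After iteration 3: pos = 3, running = [7, 7, 6]
After iteration 4: pos = 4, running = [7, 7, 6, 4]
After iteration 5: pos = 5, running = [7, 7, 6, 4, 7]
After iteration 6: pos = 6, running = [7, 7, 6, 4, 7, 6]
Loop ends.
len(running) = 6

Final answer: 6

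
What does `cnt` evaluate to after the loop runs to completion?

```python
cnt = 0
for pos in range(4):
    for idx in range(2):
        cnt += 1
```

Let's trace through this code step by step.

Initialize: cnt = 0
Entering loop: for pos in range(4):
After iteration 1: pos = 0, cnt = 2
After iteration 2: pos = 1, cnt = 4
After iteration 3: pos = 2, cnt = 6
After iteration 4: pos = 3, cnt = 8
Loop ends.

Final answer: 8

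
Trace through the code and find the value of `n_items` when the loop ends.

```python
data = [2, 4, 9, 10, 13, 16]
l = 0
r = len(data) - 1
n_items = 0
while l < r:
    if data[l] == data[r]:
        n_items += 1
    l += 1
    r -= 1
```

Let's trace through this code step by step.

Initialize: data = [2, 4, 9, 10, 13, 16]
Initialize: l = 0
Initialize: r = 5
Initialize: n_items = 0
Entering loop: while l < r:
After iteration 1: l = 1, r = 4, n_items = 0
After iteration 2: l = 2, r = 3, n_items = 0
After iteration 3: l = 3, r = 2, n_items = 0
Loop ends.

Final answer: 0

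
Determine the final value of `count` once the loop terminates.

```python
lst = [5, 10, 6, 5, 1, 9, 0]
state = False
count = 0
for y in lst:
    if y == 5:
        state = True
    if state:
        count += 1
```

Let's trace through this code step by step.

Initialize: lst = [5, 10, 6, 5, 1, 9, 0]
Initialize: state = False
Initialize: count = 0
Entering loop: for y in lst:
After iteration 1: y = 5, state = True, count = 1
After iteration 2: y = 10, state = True, count = 2
After iteration 3: y = 6, state = True, count = 3
After iteration 4: y = 5, state = True, count = 4
After iteration 5: y = 1, state = True, count = 5
After iteration 6: y = 9, state = True, count = 6
After iteration 7: y = 0, state = True, count = 7
Loop ends.

Final answer: 7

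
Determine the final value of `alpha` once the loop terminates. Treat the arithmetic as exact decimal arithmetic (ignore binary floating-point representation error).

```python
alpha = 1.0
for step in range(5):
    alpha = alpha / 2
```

Let's trace through this code step by step.

Initialize: alpha = 1.0
Entering loop: for step in range(5):
After iteration 1: step = 0, alpha = 0.5
After iteration 2: step = 1, alpha = 0.25
After iteration 3: step = 2, alpha = 0.125
After iteration 4: step = 3, alpha = 0.0625
After iteration 5: step = 4, alpha = 0.03125
Loop ends.

Final answer: 0.03125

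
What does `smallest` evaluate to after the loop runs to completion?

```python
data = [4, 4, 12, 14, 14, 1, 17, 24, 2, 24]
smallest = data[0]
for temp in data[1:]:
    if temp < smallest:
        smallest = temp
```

Let's trace through this code step by step.

Initialize: data = [4, 4, 12, 14, 14, 1, 17, 24, 2, 24]
Initialize: smallest = 4
Entering loop: for temp in data[1:]:
After iteration 1: temp = 4, smallest = 4
After iteration 2: temp = 12, smallest = 4
After iteration 3: temp = 14, smallest = 4
After iteration 4: temp = 14, smallest = 4
After iteration 5: temp = 1, smallest = 1
After iteration 6: temp = 17, smallest = 1
After iteration 7: temp = 24, smallest = 1
After iteration 8: temp = 2, smallest = 1
After iteration 9: temp = 24, smallest = 1
Loop ends.

Final answer: 1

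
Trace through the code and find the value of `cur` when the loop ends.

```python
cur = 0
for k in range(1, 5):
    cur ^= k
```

Let's trace through this code step by step.

Initialize: cur = 0
Entering loop: for k in range(1, 5):
After iteration 1: k = 1, cur = 1
After iteration 2: k = 2, cur = 3
After iteration 3: k = 3, cur = 0
After iteration 4: k = 4, cur = 4
Loop ends.

Final answer: 4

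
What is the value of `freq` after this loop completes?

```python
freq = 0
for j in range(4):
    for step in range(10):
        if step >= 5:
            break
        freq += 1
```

Let's trace through this code step by step.

Initialize: freq = 0
Entering loop: for j in range(4):
After iteration 1: j = 0, freq = 5
After iteration 2: j = 1, freq = 10
After iteration 3: j = 2, freq = 15
After iteration 4: j = 3, freq = 20
Loop ends.

Final answer: 20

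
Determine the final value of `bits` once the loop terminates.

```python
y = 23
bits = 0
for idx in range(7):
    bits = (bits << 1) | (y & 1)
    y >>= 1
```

Let's trace through this code step by step.

Initialize: y = 23
Initialize: bits = 0
Entering loop: for idx in range(7):
After iteration 1: idx = 0, y = 11, bits = 1
After iteration 2: idx = 1, y = 5, bits = 3
After iteration 3: idx = 2, y = 2, bits = 7
After iteration 4: idx = 3, y = 1, bits = 14
After iteration 5: idx = 4, y = 0, bits = 29
After iteration 6: idx = 5, y = 0, bits = 58
After iteration 7: idx = 6, y = 0, bits = 116
Loop ends.

Final answer: 116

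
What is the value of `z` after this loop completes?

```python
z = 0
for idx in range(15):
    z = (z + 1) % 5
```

Let's trace through this code step by step.

Initialize: z = 0
Entering loop: for idx in range(15):
After iteration 1: idx = 0, z = 1
After iteration 2: idx = 1, z = 2
After iteration 3: idx = 2, z = 3
After iteration 4: idx = 3, z = 4
After iteration 5: idx = 4, z = 0
After iteration 6: idx = 5, z = 1
After iteration 7: idx = 6, z = 2
After iteration 8: idx = 7, z = 3
After iteration 9: idx = 8, z = 4
After iteration 10: idx = 9, z = 0
After iteration 11: idx = 10, z = 1
After iteration 12: idx = 11, z = 2
After iteration 13: idx = 12, z = 3
After iteration 14: idx = 13, z = 4
After iteration 15: idx = 14, z = 0
Loop ends.

Final answer: 0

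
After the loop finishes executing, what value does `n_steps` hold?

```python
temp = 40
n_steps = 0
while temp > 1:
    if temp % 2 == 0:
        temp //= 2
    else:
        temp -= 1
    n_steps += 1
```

Let's trace through this code step by step.

Initialize: temp = 40
Initialize: n_steps = 0
Entering loop: while temp > 1:
After iteration 1: temp = 20, n_steps = 1
After iteration 2: temp = 10, n_steps = 2
After iteration 3: temp = 5, n_steps = 3
After iteration 4: temp = 4, n_steps = 4
After iteration 5: temp = 2, n_steps = 5
After iteration 6: temp = 1, n_steps = 6
Loop ends.

Final answer: 6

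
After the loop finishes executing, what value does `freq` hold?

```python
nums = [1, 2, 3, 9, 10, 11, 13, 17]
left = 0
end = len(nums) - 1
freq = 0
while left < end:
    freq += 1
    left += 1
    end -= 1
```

Let's trace through this code step by step.

Initialize: nums = [1, 2, 3, 9, 10, 11, 13, 17]
Initialize: left = 0
Initialize: end = 7
Initialize: freq = 0
Entering loop: while left < end:
After iteration 1: left = 1, end = 6, freq = 1
After iteration 2: left = 2, end = 5, freq = 2
After iteration 3: left = 3, end = 4, freq = 3
After iteration 4: left = 4, end = 3, freq = 4
Loop ends.

Final answer: 4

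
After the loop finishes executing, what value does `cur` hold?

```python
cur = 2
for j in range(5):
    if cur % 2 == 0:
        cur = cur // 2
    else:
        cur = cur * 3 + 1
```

Let's trace through this code step by step.

Initialize: cur = 2
Entering loop: for j in range(5):
After iteration 1: j = 0, cur = 1
After iteration 2: j = 1, cur = 4
After iteration 3: j = 2, cur = 2
After iteration 4: j = 3, cur = 1
After iteration 5: j = 4, cur = 4
Loop ends.

Final answer: 4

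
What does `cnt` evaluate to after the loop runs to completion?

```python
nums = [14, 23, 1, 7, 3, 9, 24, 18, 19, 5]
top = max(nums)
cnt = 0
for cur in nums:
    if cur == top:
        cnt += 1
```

Let's trace through this code step by step.

Initialize: nums = [14, 23, 1, 7, 3, 9, 24, 18, 19, 5]
Initialize: top = 24
Initialize: cnt = 0
Entering loop: for cur in nums:
After iteration 1: cur = 14, cnt = 0
After iteration 2: cur = 23, cnt = 0
After iteration 3: cur = 1, cnt = 0
After iteration 4: cur = 7, cnt = 0
After iteration 5: cur = 3, cnt = 0
After iteration 6: cur = 9, cnt = 0
After iteration 7: cur = 24, cnt = 1
After iteration 8: cur = 18, cnt = 1
After iteration 9: cur = 19, cnt = 1
After iteration 10: cur = 5, cnt = 1
Loop ends.

Final answer: 1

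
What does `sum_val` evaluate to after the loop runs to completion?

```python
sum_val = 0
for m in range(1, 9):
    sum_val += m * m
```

Let's trace through this code step by step.

Initialize: sum_val = 0
Entering loop: for m in range(1, 9):
After iteration 1: m = 1, sum_val = 1
After iteration 2: m = 2, sum_val = 5
After iteration 3: m = 3, sum_val = 14
After iteration 4: m = 4, sum_val = 30
After iteration 5: m = 5, sum_val = 55
After iteration 6: m = 6, sum_val = 91
After iteration 7: m = 7, sum_val = 140
After iteration 8: m = 8, sum_val = 204
Loop ends.

Final answer: 204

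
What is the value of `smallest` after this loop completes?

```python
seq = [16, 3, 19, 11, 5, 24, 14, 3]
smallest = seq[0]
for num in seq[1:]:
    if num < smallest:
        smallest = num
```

Let's trace through this code step by step.

Initialize: seq = [16, 3, 19, 11, 5, 24, 14, 3]
Initialize: smallest = 16
Entering loop: for num in seq[1:]:
After iteration 1: num = 3, smallest = 3
After iteration 2: num = 19, smallest = 3
After iteration 3: num = 11, smallest = 3
After iteration 4: num = 5, smallest = 3
After iteration 5: num = 24, smallest = 3
After iteration 6: num = 14, smallest = 3
After iteration 7: num = 3, smallest = 3
Loop ends.

Final answer: 3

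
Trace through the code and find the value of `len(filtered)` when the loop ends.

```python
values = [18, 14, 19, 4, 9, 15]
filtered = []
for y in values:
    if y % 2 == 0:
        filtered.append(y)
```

Let's trace through this code step by step.

Initialize: values = [18, 14, 19, 4, 9, 15]
Initialize: filtered = []
Entering loop: for y in values:
After iteration 1: y = 18, filtered = [18]
After iteration 2: y = 14, filtered = [18, 14]
After iteration 3: y = 19, filtered = [18, 14]
After iteration 4: y = 4, filtered = [18, 14, 4]
After iteration 5: y = 9, filtered = [18, 14, 4]
After iteration 6: y = 15, filtered = [18, 14, 4]
Loop ends.
len(filtered) = 3

Final answer: 3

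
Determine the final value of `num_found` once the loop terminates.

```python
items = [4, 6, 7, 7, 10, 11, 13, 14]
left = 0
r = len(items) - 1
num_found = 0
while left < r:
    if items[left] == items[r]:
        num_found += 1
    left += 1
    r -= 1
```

Let's trace through this code step by step.

Initialize: items = [4, 6, 7, 7, 10, 11, 13, 14]
Initialize: left = 0
Initialize: r = 7
Initialize: num_found = 0
Entering loop: while left < r:
After iteration 1: left = 1, r = 6, num_found = 0
After iteration 2: left = 2, r = 5, num_found = 0
After iteration 3: left = 3, r = 4, num_found = 0
After iteration 4: left = 4, r = 3, num_found = 0
Loop ends.

Final answer: 0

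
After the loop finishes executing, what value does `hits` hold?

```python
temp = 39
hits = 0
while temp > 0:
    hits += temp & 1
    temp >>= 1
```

Let's trace through this code step by step.

Initialize: temp = 39
Initialize: hits = 0
Entering loop: while temp > 0:
After iteration 1: temp = 19, hits = 1
After iteration 2: temp = 9, hits = 2
After iteration 3: temp = 4, hits = 3
After iteration 4: temp = 2, hits = 3
After iteration 5: temp = 1, hits = 3
After iteration 6: temp = 0, hits = 4
Loop ends.

Final answer: 4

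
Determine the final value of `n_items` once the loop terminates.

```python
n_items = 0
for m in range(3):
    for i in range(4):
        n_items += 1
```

Let's trace through this code step by step.

Initialize: n_items = 0
Entering loop: for m in range(3):
After iteration 1: m = 0, n_items = 4
After iteration 2: m = 1, n_items = 8
After iteration 3: m = 2, n_items = 12
Loop ends.

Final answer: 12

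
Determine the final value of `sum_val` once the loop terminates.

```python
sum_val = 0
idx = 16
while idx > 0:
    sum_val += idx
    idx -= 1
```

Let's trace through this code step by step.

Initialize: sum_val = 0
Initialize: idx = 16
Entering loop: while idx > 0:
After iteration 1: sum_val = 16, idx = 15
After iteration 2: sum_val = 31, idx = 14
After iteration 3: sum_val = 45, idx = 13
After iteration 4: sum_val = 58, idx = 12
After iteration 5: sum_val = 70, idx = 11
After iteration 6: sum_val = 81, idx = 10
After iteration 7: sum_val = 91, idx = 9
After iteration 8: sum_val = 100, idx = 8
After iteration 9: sum_val = 108, idx = 7
After iteration 10: sum_val = 115, idx = 6
After iteration 11: sum_val = 121, idx = 5
After iteration 12: sum_val = 126, idx = 4
After iteration 13: sum_val = 130, idx = 3
After iteration 14: sum_val = 133, idx = 2
After iteration 15: sum_val = 135, idx = 1
After iteration 16: sum_val = 136, idx = 0
Loop ends.

Final answer: 136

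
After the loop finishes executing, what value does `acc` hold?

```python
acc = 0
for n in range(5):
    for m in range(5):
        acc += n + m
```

Let's trace through this code step by step.

Initialize: acc = 0
Entering loop: for n in range(5):
After iteration 1: n = 0, acc = 10
After iteration 2: n = 1, acc = 25
After iteration 3: n = 2, acc = 45
After iteration 4: n = 3, acc = 70
After iteration 5: n = 4, acc = 100
Loop ends.

Final answer: 100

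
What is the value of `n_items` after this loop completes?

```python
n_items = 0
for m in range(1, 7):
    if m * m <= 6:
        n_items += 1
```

Let's trace through this code step by step.

Initialize: n_items = 0
Entering loop: for m in range(1, 7):
After iteration 1: m = 1, n_items = 1
After iteration 2: m = 2, n_items = 2
After iteration 3: m = 3, n_items = 2
After iteration 4: m = 4, n_items = 2
After iteration 5: m = 5, n_items = 2
After iteration 6: m = 6, n_items = 2
Loop ends.

Final answer: 2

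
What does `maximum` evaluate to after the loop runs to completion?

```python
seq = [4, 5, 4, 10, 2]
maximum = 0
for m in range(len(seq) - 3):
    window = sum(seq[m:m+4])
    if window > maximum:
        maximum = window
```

Let's trace through this code step by step.

Initialize: seq = [4, 5, 4, 10, 2]
Initialize: maximum = 0
Entering loop: for m in range(len(seq) - 3):
After iteration 1: m = 0, maximum = 23, window = 23
After iteration 2: m = 1, maximum = 23, window = 21
Loop ends.

Final answer: 23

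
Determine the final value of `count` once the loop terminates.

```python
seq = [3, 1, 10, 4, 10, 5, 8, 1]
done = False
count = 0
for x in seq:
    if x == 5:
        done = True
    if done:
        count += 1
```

Let's trace through this code step by step.

Initialize: seq = [3, 1, 10, 4, 10, 5, 8, 1]
Initialize: done = False
Initialize: count = 0
Entering loop: for x in seq:
After iteration 1: x = 3, done = False, count = 0
After iteration 2: x = 1, done = False, count = 0
After iteration 3: x = 10, done = False, count = 0
After iteration 4: x = 4, done = False, count = 0
After iteration 5: x = 10, done = False, count = 0
After iteration 6: x = 5, done = True, count = 1
After iteration 7: x = 8, done = True, count = 2
After iteration 8: x = 1, done = True, count = 3
Loop ends.

Final answer: 3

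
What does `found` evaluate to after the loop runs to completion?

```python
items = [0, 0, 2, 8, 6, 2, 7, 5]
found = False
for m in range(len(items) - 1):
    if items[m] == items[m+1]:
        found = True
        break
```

Let's trace through this code step by step.

Initialize: items = [0, 0, 2, 8, 6, 2, 7, 5]
Initialize: found = False
Entering loop: for m in range(len(items) - 1):
After iteration 1: m = 0, found = True
Loop ends.

Final answer: True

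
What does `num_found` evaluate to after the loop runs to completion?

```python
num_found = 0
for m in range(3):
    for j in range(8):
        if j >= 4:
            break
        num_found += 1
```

Let's trace through this code step by step.

Initialize: num_found = 0
Entering loop: for m in range(3):
After iteration 1: m = 0, num_found = 4
After iteration 2: m = 1, num_found = 8
After iteration 3: m = 2, num_found = 12
Loop ends.

Final answer: 12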